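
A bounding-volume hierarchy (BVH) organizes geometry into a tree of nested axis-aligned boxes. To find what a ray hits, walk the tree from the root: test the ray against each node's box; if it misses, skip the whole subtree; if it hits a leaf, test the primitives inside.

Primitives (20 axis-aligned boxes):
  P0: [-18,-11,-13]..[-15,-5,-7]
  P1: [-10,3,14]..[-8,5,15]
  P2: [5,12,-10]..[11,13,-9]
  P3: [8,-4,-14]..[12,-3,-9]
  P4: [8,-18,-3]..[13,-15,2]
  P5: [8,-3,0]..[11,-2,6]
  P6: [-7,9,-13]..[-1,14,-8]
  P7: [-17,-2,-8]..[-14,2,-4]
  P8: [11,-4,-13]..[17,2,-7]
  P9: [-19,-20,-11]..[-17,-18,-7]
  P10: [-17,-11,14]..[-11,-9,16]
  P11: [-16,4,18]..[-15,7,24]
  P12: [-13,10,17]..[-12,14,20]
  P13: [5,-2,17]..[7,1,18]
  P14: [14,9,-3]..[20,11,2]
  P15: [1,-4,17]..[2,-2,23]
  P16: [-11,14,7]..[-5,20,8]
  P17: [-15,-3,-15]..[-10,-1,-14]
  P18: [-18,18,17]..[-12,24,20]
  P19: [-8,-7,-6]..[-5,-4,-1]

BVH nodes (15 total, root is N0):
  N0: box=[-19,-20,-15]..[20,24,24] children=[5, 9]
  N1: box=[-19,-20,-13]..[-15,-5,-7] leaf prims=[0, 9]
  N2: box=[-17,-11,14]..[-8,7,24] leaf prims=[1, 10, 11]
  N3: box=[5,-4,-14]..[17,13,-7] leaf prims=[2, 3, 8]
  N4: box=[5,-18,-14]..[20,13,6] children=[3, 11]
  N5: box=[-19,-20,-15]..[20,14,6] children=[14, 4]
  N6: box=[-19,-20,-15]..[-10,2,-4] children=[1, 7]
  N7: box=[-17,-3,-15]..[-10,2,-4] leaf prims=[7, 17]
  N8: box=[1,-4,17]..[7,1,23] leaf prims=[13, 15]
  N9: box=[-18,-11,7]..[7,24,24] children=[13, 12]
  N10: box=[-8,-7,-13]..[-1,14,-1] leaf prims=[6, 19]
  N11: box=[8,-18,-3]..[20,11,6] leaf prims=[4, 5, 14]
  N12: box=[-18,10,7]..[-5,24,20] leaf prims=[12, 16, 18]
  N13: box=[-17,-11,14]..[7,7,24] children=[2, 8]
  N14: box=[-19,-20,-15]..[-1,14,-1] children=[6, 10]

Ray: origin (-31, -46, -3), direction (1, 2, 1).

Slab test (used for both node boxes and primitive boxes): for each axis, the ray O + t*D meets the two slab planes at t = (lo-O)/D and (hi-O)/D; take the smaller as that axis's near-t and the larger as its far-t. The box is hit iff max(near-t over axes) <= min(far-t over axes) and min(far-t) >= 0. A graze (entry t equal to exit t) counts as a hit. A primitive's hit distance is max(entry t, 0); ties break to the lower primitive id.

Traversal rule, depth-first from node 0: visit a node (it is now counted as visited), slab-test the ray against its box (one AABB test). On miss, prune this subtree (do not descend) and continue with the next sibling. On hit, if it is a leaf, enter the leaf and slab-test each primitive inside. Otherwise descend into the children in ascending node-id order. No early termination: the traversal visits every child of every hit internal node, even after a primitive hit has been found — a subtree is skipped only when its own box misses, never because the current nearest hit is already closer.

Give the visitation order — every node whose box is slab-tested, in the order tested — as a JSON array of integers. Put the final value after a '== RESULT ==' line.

Trace the traversal:
N0 x:[12,51] y:[13,35] z:[-12,27] -> hit [13,27], descend [5, 9]
  N5 x:[12,51] y:[13,30] z:[-12,9] -> miss, prune
  N9 x:[13,38] y:[35/2,35] z:[10,27] -> hit [35/2,27], descend [12, 13]
    N12 x:[13,26] y:[28,35] z:[10,23] -> miss, prune
    N13 x:[14,38] y:[35/2,53/2] z:[17,27] -> hit [35/2,53/2], descend [2, 8]
      N2 x:[14,23] y:[35/2,53/2] z:[17,27] -> hit [35/2,23] leaf, test {P1(miss), P10@t=35/2, P11(miss)}
      N8 x:[32,38] y:[21,47/2] z:[20,26] -> miss, prune

order=[0, 5, 9, 12, 13, 2, 8]  |boxes|=7  |leaves|=1  hit=P10

== RESULT ==
[0, 5, 9, 12, 13, 2, 8]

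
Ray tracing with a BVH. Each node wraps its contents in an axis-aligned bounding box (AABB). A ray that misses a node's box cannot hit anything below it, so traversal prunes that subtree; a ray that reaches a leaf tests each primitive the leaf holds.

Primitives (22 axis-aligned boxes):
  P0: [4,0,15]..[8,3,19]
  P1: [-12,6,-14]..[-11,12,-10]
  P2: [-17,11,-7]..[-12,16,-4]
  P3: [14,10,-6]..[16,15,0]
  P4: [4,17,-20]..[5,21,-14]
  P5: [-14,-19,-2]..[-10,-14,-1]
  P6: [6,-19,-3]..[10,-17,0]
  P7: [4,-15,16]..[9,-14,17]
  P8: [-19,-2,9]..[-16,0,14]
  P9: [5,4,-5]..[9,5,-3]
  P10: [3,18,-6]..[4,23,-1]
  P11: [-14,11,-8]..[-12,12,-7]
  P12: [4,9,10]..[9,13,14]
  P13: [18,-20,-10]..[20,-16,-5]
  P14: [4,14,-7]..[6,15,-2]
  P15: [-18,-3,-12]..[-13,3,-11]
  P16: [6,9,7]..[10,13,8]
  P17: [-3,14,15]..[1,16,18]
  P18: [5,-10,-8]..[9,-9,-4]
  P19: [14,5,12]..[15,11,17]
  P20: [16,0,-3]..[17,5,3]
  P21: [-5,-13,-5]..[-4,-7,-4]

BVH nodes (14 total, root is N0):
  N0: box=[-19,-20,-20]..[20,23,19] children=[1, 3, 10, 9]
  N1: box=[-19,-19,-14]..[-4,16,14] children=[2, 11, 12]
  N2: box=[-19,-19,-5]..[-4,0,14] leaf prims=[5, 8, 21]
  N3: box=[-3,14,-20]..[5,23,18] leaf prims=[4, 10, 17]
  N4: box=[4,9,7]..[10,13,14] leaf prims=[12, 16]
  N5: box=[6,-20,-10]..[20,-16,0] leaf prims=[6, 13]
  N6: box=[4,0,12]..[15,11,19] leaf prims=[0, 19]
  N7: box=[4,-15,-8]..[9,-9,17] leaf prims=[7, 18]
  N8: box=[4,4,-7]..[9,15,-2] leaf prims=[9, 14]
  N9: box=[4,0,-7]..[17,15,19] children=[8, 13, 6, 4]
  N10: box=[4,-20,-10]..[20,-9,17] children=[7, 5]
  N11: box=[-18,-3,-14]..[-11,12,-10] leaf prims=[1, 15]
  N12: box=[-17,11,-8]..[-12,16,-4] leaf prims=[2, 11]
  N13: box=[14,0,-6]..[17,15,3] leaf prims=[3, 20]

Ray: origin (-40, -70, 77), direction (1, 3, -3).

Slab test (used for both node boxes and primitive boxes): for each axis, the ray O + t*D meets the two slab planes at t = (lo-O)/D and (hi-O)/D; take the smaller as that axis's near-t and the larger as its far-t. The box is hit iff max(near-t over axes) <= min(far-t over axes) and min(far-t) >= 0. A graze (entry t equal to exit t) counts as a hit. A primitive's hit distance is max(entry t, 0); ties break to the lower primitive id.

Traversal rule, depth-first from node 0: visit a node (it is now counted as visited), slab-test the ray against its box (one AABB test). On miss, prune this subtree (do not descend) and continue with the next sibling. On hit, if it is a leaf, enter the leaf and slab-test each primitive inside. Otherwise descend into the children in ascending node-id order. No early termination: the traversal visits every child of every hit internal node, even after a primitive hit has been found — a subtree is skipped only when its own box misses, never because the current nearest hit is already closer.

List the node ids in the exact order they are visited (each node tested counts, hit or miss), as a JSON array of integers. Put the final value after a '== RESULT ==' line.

Trace the traversal:
N0 x:[21,60] y:[50/3,31] z:[58/3,97/3] -> hit [21,31], descend [1, 3, 9, 10]
  N1 x:[21,36] y:[17,86/3] z:[21,91/3] -> hit [21,86/3], descend [2, 11, 12]
    N2 x:[21,36] y:[17,70/3] z:[21,82/3] -> hit [21,70/3] leaf, test {P5(miss), P8@t=68/3, P21(miss)}
    N11 x:[22,29] y:[67/3,82/3] z:[29,91/3] -> miss, prune
    N12 x:[23,28] y:[27,86/3] z:[27,85/3] -> hit [27,28] leaf, test {P2@t=27, P11(miss)}
  N3 x:[37,45] y:[28,31] z:[59/3,97/3] -> miss, prune
  N9 x:[44,57] y:[70/3,85/3] z:[58/3,28] -> miss, prune
  N10 x:[44,60] y:[50/3,61/3] z:[20,29] -> miss, prune

order=[0, 1, 2, 11, 12, 3, 9, 10]  |boxes|=8  |leaves|=2  hit=P8

== RESULT ==
[0, 1, 2, 11, 12, 3, 9, 10]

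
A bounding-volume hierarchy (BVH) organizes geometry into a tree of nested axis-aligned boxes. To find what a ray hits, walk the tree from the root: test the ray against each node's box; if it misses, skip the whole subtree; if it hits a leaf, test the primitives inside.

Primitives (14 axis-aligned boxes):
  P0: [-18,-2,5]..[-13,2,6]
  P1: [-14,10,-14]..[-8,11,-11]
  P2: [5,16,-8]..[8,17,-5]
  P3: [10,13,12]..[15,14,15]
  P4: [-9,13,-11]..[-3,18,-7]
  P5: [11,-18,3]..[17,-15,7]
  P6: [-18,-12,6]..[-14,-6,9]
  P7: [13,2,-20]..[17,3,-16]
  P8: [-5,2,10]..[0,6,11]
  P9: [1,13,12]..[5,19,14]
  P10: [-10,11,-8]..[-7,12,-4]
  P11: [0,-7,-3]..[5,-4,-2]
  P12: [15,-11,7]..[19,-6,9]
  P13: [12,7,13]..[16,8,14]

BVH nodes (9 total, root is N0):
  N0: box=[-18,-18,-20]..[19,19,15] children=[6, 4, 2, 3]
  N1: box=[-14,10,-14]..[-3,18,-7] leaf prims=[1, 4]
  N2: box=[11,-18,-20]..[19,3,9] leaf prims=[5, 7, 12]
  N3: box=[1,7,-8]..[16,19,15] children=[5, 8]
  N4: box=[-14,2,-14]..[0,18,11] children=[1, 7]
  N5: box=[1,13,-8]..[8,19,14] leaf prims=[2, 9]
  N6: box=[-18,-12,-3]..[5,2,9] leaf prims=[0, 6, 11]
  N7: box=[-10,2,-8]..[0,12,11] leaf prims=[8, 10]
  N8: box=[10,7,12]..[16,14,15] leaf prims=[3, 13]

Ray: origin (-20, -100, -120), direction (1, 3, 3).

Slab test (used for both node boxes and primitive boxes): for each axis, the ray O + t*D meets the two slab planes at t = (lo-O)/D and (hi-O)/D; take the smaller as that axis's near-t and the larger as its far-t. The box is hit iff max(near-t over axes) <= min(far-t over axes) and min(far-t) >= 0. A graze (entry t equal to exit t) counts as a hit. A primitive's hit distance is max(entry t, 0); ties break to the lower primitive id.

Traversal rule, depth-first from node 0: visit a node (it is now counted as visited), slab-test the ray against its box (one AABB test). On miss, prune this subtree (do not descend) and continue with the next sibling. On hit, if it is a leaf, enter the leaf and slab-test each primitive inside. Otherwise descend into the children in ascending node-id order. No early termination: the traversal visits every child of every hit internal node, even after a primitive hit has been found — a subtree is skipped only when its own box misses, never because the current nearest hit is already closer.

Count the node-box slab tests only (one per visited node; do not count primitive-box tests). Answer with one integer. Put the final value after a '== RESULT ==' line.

Traverse from the root:
N0 x:[2,39] y:[82/3,119/3] z:[100/3,45] -> hit [100/3,39], descend [2, 3, 4, 6]
  N2 x:[31,39] y:[82/3,103/3] z:[100/3,43] -> hit [100/3,103/3] leaf, test {P5(miss), P7@t=34, P12(miss)}
  N3 x:[21,36] y:[107/3,119/3] z:[112/3,45] -> miss, prune
  N4 x:[6,20] y:[34,118/3] z:[106/3,131/3] -> miss, prune
  N6 x:[2,25] y:[88/3,34] z:[39,43] -> miss, prune

5 AABB tests over nodes [0, 2, 3, 4, 6]; 1 leaf entered; closest P7.

== RESULT ==
5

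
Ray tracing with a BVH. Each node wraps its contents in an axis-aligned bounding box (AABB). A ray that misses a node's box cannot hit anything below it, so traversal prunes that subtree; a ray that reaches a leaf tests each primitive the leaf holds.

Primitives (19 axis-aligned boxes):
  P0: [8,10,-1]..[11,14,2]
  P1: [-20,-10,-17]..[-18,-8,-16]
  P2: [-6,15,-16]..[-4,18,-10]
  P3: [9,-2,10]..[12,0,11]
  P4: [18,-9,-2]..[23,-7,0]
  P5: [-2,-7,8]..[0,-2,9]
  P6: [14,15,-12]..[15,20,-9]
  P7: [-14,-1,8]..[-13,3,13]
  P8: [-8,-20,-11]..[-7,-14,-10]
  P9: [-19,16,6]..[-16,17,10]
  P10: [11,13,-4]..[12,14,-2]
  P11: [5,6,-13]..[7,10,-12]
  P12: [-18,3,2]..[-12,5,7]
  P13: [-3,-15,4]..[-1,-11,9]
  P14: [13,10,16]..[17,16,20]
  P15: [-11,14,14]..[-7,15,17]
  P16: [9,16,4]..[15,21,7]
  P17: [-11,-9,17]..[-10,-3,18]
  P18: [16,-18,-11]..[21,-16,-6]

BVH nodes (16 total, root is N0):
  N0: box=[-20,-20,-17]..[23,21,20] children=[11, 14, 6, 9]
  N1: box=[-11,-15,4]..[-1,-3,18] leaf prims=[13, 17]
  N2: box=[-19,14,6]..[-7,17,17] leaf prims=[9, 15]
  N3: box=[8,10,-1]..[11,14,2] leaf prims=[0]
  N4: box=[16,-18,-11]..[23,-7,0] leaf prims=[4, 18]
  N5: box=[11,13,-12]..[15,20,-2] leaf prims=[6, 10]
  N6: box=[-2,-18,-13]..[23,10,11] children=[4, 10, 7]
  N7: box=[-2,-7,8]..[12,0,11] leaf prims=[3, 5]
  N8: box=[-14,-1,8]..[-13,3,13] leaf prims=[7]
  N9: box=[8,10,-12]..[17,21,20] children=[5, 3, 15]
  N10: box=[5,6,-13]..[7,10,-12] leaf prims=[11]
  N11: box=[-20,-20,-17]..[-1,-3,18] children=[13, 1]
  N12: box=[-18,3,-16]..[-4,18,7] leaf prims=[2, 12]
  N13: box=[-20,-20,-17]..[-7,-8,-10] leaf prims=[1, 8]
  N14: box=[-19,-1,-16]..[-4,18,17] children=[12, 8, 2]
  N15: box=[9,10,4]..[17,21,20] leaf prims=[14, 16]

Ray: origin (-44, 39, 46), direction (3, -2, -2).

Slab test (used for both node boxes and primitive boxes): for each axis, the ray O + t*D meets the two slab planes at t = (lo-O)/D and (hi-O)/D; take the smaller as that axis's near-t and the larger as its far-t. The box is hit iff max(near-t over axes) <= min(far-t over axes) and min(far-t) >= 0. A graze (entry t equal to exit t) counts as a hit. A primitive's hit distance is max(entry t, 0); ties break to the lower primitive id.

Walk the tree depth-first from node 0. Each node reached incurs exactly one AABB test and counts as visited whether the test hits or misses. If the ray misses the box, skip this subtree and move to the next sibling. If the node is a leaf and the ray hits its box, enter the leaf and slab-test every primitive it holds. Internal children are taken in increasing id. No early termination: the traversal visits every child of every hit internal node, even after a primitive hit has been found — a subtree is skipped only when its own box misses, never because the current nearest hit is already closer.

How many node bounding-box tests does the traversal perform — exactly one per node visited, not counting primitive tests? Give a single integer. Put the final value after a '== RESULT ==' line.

Trace the traversal:
N0 x:[8,67/3] y:[9,59/2] z:[13,63/2] -> hit [13,67/3], descend [6, 9, 11, 14]
  N6 x:[14,67/3] y:[29/2,57/2] z:[35/2,59/2] -> hit [35/2,67/3], descend [4, 7, 10]
    N4 x:[20,67/3] y:[23,57/2] z:[23,57/2] -> miss, prune
    N7 x:[14,56/3] y:[39/2,23] z:[35/2,19] -> miss, prune
    N10 x:[49/3,17] y:[29/2,33/2] z:[29,59/2] -> miss, prune
  N9 x:[52/3,61/3] y:[9,29/2] z:[13,29] -> miss, prune
  N11 x:[8,43/3] y:[21,59/2] z:[14,63/2] -> miss, prune
  N14 x:[25/3,40/3] y:[21/2,20] z:[29/2,31] -> miss, prune

Summary -> nodes [0, 6, 4, 7, 10, 9, 11, 14]; box-tests=8; leaf-entries=0; first=miss

== RESULT ==
8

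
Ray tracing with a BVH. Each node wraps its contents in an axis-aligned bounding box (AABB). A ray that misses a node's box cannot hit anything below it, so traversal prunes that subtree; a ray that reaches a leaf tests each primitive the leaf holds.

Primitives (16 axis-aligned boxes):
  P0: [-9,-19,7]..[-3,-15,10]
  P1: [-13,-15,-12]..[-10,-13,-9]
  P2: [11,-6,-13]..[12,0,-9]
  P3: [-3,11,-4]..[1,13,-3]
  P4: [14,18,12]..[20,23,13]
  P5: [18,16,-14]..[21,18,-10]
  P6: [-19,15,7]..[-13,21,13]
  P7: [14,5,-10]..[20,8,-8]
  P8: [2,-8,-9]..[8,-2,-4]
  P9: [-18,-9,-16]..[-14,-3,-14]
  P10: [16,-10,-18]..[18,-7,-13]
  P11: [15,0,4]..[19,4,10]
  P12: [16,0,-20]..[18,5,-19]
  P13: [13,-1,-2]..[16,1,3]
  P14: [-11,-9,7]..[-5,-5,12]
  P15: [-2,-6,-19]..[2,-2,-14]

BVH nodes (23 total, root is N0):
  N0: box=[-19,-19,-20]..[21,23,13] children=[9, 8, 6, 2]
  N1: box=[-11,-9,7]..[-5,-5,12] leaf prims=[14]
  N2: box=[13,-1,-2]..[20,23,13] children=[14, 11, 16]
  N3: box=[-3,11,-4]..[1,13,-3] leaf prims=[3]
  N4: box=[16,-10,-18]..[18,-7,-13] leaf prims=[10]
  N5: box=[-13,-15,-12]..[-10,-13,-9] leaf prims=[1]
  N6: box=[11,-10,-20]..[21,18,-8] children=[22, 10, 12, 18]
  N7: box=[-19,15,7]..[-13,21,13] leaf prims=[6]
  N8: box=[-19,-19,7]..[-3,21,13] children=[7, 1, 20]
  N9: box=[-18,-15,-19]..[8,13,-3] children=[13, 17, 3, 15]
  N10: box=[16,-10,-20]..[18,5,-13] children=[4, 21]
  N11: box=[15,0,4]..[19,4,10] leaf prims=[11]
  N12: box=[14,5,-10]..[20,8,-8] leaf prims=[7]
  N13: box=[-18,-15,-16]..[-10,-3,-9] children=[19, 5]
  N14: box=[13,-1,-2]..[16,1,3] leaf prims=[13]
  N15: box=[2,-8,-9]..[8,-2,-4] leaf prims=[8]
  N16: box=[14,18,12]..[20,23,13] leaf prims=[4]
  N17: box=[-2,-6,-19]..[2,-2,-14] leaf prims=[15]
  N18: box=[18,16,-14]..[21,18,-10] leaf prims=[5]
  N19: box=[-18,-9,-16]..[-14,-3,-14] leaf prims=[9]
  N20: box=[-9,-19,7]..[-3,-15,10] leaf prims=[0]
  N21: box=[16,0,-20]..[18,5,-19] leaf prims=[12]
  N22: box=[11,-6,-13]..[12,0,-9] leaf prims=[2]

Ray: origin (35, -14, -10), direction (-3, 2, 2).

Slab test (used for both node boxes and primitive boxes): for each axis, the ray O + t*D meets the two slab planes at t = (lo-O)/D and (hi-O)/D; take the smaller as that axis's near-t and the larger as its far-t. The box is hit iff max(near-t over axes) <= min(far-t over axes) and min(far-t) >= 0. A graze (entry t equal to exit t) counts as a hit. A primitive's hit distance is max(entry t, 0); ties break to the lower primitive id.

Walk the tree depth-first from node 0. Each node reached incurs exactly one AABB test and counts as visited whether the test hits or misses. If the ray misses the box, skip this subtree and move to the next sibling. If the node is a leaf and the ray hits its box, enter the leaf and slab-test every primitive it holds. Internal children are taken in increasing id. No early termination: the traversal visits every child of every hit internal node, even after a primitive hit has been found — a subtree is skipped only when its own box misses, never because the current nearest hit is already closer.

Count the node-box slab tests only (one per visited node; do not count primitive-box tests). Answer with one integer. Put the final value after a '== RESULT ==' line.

Walk:
N0 x:[14/3,18] y:[-5/2,37/2] z:[-5,23/2] -> hit [14/3,23/2], descend [2, 6, 8, 9]
  N2 x:[5,22/3] y:[13/2,37/2] z:[4,23/2] -> hit [13/2,22/3], descend [11, 14, 16]
    N11 x:[16/3,20/3] y:[7,9] z:[7,10] -> miss, prune
    N14 x:[19/3,22/3] y:[13/2,15/2] z:[4,13/2] -> hit [13/2,13/2] leaf, test {P13@t=13/2}
    N16 x:[5,7] y:[16,37/2] z:[11,23/2] -> miss, prune
  N6 x:[14/3,8] y:[2,16] z:[-5,1] -> miss, prune
  N8 x:[38/3,18] y:[-5/2,35/2] z:[17/2,23/2] -> miss, prune
  N9 x:[9,53/3] y:[-1/2,27/2] z:[-9/2,7/2] -> miss, prune

8 AABB tests over nodes [0, 2, 11, 14, 16, 6, 8, 9]; 1 leaf entered; closest P13.

== RESULT ==
8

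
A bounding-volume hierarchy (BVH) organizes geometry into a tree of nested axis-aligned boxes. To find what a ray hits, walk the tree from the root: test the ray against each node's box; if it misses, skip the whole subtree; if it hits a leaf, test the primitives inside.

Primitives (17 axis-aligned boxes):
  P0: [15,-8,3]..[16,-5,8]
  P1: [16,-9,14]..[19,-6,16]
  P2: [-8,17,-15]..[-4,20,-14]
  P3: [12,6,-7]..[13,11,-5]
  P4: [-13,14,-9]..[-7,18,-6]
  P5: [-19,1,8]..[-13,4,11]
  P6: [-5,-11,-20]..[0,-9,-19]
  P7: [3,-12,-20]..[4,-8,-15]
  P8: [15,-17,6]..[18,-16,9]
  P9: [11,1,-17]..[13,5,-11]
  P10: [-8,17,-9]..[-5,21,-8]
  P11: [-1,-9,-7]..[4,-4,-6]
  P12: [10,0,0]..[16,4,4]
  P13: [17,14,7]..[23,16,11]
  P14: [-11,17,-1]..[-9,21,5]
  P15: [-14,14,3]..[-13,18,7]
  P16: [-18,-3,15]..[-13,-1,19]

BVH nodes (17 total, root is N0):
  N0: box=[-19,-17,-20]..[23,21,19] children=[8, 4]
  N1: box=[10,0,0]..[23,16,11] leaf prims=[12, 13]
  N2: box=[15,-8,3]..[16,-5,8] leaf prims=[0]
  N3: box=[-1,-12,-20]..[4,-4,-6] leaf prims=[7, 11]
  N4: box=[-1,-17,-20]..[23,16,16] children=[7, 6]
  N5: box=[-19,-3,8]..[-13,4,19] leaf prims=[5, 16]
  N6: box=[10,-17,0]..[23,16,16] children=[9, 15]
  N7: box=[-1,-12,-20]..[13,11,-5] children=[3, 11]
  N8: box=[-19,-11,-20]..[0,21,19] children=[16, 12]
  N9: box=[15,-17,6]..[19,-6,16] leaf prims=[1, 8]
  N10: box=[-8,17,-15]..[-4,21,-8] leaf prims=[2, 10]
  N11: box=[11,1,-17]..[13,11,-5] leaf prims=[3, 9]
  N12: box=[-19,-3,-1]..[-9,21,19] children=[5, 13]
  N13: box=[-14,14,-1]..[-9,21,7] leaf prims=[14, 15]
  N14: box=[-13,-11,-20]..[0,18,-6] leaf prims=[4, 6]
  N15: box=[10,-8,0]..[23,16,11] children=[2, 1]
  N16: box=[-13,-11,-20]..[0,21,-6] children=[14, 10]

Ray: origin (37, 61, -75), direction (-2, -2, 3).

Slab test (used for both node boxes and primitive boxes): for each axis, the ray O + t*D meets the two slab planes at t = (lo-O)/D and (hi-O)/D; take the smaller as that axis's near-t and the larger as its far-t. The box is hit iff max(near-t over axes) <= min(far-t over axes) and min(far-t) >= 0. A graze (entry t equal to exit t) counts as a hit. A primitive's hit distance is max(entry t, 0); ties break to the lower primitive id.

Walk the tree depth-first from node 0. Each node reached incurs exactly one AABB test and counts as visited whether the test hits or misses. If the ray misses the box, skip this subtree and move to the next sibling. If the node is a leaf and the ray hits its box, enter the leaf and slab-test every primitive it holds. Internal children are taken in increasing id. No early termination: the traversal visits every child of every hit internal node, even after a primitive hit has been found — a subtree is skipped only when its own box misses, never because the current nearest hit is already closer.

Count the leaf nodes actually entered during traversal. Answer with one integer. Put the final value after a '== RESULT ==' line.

Walk:
N0 x:[7,28] y:[20,39] z:[55/3,94/3] -> hit [20,28], descend [4, 8]
  N4 x:[7,19] y:[45/2,39] z:[55/3,91/3] -> miss, prune
  N8 x:[37/2,28] y:[20,36] z:[55/3,94/3] -> hit [20,28], descend [12, 16]
    N12 x:[23,28] y:[20,32] z:[74/3,94/3] -> hit [74/3,28], descend [5, 13]
      N5 x:[25,28] y:[57/2,32] z:[83/3,94/3] -> miss, prune
      N13 x:[23,51/2] y:[20,47/2] z:[74/3,82/3] -> miss, prune
    N16 x:[37/2,25] y:[20,36] z:[55/3,23] -> hit [20,23], descend [10, 14]
      N10 x:[41/2,45/2] y:[20,22] z:[20,67/3] -> hit [41/2,22] leaf, test {P2(miss), P10@t=22}
      N14 x:[37/2,25] y:[43/2,36] z:[55/3,23] -> hit [43/2,23] leaf, test {P4@t=22, P6(miss)}

order=[0, 4, 8, 12, 5, 13, 16, 10, 14]  |boxes|=9  |leaves|=2  hit=P4

== RESULT ==
2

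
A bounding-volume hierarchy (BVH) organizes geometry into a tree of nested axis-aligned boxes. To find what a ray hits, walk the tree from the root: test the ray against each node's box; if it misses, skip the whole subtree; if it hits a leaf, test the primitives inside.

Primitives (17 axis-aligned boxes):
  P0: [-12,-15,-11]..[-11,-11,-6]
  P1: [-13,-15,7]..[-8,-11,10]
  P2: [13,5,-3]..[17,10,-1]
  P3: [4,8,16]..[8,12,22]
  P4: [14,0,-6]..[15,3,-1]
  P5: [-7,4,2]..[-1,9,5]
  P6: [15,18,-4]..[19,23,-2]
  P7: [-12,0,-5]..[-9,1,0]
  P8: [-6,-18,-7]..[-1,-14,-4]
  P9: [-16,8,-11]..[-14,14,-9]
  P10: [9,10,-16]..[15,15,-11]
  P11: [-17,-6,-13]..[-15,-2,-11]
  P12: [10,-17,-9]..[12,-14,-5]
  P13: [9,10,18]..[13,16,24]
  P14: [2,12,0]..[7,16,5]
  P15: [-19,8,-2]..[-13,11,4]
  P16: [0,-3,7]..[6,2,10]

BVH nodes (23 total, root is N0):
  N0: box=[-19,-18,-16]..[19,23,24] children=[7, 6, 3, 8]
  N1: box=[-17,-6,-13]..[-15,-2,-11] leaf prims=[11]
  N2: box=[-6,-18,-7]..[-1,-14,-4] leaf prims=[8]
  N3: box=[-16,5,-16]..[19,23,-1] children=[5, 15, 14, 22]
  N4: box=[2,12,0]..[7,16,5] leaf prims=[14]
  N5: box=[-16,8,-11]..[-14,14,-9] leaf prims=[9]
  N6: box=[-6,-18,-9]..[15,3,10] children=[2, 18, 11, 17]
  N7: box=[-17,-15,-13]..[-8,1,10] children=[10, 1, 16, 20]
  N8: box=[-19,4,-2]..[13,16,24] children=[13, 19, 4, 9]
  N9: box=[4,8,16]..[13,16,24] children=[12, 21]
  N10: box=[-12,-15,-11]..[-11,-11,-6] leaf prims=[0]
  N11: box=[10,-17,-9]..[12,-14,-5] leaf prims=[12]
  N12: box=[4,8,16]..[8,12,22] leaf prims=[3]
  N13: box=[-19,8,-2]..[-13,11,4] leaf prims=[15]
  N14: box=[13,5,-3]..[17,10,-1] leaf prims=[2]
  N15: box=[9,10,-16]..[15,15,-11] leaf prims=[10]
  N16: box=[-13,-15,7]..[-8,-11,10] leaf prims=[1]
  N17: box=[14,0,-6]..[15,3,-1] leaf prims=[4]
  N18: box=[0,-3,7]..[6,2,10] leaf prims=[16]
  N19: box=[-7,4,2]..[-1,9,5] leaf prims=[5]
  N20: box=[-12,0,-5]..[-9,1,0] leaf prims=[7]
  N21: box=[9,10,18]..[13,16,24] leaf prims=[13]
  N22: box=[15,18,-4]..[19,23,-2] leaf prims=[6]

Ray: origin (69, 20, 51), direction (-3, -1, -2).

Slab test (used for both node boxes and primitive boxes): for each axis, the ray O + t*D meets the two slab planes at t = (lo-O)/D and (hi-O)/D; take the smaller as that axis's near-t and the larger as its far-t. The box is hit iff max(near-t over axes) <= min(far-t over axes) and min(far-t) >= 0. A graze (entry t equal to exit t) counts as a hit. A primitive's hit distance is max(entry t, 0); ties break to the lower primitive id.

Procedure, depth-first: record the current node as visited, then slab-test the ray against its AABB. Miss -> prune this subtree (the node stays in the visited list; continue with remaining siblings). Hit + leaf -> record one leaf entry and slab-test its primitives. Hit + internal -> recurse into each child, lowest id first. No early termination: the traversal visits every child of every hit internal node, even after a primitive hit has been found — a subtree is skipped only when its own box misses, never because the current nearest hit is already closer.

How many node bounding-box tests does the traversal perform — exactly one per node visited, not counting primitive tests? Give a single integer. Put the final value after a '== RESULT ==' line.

Traverse from the root:
N0 x:[50/3,88/3] y:[-3,38] z:[27/2,67/2] -> hit [50/3,88/3], descend [3, 6, 7, 8]
  N3 x:[50/3,85/3] y:[-3,15] z:[26,67/2] -> miss, prune
  N6 x:[18,25] y:[17,38] z:[41/2,30] -> hit [41/2,25], descend [2, 11, 17, 18]
    N2 x:[70/3,25] y:[34,38] z:[55/2,29] -> miss, prune
    N11 x:[19,59/3] y:[34,37] z:[28,30] -> miss, prune
    N17 x:[18,55/3] y:[17,20] z:[26,57/2] -> miss, prune
    N18 x:[21,23] y:[18,23] z:[41/2,22] -> hit [21,22] leaf, test {P16@t=21}
  N7 x:[77/3,86/3] y:[19,35] z:[41/2,32] -> hit [77/3,86/3], descend [1, 10, 16, 20]
    N1 x:[28,86/3] y:[22,26] z:[31,32] -> miss, prune
    N10 x:[80/3,27] y:[31,35] z:[57/2,31] -> miss, prune
    N16 x:[77/3,82/3] y:[31,35] z:[41/2,22] -> miss, prune
    N20 x:[26,27] y:[19,20] z:[51/2,28] -> miss, prune
  N8 x:[56/3,88/3] y:[4,16] z:[27/2,53/2] -> miss, prune

order=[0, 3, 6, 2, 11, 17, 18, 7, 1, 10, 16, 20, 8]  |boxes|=13  |leaves|=1  hit=P16

== RESULT ==
13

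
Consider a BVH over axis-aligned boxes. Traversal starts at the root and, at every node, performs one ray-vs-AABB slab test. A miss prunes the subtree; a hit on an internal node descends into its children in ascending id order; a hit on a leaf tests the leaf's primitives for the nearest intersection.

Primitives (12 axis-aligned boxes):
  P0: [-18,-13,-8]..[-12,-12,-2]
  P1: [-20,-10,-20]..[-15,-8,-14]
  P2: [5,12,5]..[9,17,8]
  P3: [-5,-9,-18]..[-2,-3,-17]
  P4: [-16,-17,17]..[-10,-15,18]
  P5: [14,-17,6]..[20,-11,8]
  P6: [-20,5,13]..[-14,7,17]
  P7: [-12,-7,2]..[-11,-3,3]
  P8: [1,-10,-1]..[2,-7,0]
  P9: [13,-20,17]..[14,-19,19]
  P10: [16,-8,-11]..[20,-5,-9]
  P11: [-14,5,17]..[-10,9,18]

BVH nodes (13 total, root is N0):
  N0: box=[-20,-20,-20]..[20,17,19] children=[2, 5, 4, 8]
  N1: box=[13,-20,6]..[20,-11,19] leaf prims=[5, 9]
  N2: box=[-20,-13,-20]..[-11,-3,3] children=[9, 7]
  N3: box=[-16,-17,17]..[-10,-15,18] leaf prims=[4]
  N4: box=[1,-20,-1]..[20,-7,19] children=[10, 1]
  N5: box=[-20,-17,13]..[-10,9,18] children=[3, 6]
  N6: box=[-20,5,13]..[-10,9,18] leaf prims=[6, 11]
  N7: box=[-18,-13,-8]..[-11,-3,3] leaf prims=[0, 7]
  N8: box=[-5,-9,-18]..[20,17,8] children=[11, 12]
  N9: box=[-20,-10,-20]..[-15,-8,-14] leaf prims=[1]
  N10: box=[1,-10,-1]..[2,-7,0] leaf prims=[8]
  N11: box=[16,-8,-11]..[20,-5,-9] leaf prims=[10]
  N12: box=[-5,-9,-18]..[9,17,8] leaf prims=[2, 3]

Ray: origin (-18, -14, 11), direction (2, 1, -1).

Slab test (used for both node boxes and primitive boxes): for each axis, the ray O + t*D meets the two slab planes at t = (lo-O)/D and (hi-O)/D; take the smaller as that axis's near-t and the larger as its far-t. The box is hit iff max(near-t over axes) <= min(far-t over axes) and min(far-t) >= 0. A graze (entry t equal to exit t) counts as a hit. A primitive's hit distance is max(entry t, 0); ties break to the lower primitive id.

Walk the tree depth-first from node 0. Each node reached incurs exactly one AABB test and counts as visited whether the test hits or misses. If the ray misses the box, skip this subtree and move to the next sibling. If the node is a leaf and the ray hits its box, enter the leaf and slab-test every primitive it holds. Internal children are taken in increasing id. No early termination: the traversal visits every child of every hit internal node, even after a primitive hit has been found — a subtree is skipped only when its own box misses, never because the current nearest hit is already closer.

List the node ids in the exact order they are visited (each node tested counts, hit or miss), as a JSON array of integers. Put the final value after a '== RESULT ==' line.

Traverse from the root:
N0 x:[-1,19] y:[-6,31] z:[-8,31] -> hit [-1,19], descend [2, 4, 5, 8]
  N2 x:[-1,7/2] y:[1,11] z:[8,31] -> miss, prune
  N4 x:[19/2,19] y:[-6,7] z:[-8,12] -> miss, prune
  N5 x:[-1,4] y:[-3,23] z:[-7,-2] -> miss, prune
  N8 x:[13/2,19] y:[5,31] z:[3,29] -> hit [13/2,19], descend [11, 12]
    N11 x:[17,19] y:[6,9] z:[20,22] -> miss, prune
    N12 x:[13/2,27/2] y:[5,31] z:[3,29] -> hit [13/2,27/2] leaf, test {P2(miss), P3(miss)}

Summary -> nodes [0, 2, 4, 5, 8, 11, 12]; box-tests=7; leaf-entries=1; first=miss

== RESULT ==
[0, 2, 4, 5, 8, 11, 12]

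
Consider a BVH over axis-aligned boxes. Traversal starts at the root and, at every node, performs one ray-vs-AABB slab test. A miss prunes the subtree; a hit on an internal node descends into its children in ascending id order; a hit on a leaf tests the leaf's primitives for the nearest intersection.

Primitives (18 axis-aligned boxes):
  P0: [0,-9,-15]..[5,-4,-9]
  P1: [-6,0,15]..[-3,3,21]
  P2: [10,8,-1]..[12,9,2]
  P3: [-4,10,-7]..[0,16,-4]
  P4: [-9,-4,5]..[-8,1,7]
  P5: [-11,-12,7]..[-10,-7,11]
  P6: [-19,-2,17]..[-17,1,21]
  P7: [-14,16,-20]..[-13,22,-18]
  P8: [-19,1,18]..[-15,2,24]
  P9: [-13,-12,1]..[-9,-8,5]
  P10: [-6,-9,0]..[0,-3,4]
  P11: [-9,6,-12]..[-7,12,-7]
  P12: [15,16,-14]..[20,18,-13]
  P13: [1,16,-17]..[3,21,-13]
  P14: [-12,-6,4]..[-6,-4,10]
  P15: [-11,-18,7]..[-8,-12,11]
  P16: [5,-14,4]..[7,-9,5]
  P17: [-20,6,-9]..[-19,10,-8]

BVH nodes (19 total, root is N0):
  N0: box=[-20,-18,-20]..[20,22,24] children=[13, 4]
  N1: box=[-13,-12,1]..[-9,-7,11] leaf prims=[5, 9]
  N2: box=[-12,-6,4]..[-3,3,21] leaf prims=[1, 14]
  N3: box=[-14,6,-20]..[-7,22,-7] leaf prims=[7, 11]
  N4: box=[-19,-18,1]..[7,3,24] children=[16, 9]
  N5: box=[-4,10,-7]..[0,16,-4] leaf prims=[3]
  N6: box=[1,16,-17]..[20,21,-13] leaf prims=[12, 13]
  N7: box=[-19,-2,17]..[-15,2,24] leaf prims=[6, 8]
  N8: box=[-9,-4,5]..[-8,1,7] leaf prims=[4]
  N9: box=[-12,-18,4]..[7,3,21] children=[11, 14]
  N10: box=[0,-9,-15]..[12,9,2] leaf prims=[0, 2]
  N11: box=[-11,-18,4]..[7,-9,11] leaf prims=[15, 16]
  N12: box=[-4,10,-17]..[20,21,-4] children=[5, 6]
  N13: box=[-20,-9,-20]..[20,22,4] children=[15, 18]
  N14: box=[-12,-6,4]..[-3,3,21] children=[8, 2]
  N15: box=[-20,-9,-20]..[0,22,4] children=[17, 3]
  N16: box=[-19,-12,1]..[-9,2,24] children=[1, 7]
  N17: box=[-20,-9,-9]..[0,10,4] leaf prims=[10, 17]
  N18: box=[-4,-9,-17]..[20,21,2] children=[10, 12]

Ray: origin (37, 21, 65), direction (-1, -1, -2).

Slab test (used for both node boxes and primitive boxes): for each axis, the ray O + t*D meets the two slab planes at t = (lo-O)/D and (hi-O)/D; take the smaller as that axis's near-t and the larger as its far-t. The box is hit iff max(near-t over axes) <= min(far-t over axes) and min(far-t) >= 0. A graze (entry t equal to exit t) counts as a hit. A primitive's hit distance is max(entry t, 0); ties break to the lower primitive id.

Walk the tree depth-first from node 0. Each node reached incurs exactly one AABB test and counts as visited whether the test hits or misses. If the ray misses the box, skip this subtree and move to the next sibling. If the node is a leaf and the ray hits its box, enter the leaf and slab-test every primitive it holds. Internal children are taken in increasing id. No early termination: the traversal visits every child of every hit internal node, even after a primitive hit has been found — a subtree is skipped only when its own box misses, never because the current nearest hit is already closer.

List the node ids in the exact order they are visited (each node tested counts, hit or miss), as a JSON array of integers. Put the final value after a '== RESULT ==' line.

Trace the traversal:
N0 x:[17,57] y:[-1,39] z:[41/2,85/2] -> hit [41/2,39], descend [4, 13]
  N4 x:[30,56] y:[18,39] z:[41/2,32] -> hit [30,32], descend [9, 16]
    N9 x:[30,49] y:[18,39] z:[22,61/2] -> hit [30,61/2], descend [11, 14]
      N11 x:[30,48] y:[30,39] z:[27,61/2] -> hit [30,61/2] leaf, test {P15(miss), P16@t=30}
      N14 x:[40,49] y:[18,27] z:[22,61/2] -> miss, prune
    N16 x:[46,56] y:[19,33] z:[41/2,32] -> miss, prune
  N13 x:[17,57] y:[-1,30] z:[61/2,85/2] -> miss, prune

Visited [0, 4, 9, 11, 14, 16, 13]. Tests: 7 box, 1 leaf. Nearest: P16.

== RESULT ==
[0, 4, 9, 11, 14, 16, 13]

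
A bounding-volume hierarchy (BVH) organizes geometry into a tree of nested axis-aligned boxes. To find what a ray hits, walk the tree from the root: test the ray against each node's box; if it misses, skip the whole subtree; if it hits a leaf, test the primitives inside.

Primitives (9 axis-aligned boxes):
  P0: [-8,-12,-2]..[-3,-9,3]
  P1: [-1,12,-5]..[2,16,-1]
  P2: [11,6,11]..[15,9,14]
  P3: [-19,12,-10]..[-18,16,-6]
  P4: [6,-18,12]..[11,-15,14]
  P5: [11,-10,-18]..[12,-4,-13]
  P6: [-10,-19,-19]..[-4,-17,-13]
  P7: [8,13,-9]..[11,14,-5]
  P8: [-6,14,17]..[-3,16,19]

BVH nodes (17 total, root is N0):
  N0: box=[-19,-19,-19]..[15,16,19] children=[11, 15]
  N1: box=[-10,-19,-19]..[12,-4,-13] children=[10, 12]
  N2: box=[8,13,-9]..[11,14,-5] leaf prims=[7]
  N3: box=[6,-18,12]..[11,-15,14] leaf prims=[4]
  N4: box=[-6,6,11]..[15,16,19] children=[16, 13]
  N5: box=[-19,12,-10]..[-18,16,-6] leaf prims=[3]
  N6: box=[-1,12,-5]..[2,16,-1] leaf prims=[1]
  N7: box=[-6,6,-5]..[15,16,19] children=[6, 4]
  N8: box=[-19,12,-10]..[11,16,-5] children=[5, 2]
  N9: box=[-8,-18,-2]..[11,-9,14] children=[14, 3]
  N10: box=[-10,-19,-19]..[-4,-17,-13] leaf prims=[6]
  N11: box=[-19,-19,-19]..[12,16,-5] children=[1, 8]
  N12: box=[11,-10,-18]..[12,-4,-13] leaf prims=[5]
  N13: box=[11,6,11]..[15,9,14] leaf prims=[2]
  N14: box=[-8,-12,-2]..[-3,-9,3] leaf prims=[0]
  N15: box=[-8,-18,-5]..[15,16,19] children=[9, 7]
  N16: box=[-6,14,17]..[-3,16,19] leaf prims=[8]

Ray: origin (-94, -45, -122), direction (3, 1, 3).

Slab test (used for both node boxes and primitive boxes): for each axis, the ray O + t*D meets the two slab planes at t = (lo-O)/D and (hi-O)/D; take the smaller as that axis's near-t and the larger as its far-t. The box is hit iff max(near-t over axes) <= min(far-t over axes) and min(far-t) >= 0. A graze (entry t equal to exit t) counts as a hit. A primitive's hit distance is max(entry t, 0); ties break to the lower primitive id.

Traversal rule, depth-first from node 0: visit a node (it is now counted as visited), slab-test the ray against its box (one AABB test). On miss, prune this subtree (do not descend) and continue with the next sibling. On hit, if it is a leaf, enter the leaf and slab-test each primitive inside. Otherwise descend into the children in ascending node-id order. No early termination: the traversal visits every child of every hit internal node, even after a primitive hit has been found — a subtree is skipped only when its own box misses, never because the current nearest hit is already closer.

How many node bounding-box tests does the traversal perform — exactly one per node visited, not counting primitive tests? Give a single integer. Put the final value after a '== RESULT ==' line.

Walk:
N0 x:[25,109/3] y:[26,61] z:[103/3,47] -> hit [103/3,109/3], descend [11, 15]
  N11 x:[25,106/3] y:[26,61] z:[103/3,39] -> hit [103/3,106/3], descend [1, 8]
    N1 x:[28,106/3] y:[26,41] z:[103/3,109/3] -> hit [103/3,106/3], descend [10, 12]
      N10 x:[28,30] y:[26,28] z:[103/3,109/3] -> miss, prune
      N12 x:[35,106/3] y:[35,41] z:[104/3,109/3] -> hit [35,106/3] leaf, test {P5@t=35}
    N8 x:[25,35] y:[57,61] z:[112/3,39] -> miss, prune
  N15 x:[86/3,109/3] y:[27,61] z:[39,47] -> miss, prune

order=[0, 11, 1, 10, 12, 8, 15]  |boxes|=7  |leaves|=1  hit=P5

== RESULT ==
7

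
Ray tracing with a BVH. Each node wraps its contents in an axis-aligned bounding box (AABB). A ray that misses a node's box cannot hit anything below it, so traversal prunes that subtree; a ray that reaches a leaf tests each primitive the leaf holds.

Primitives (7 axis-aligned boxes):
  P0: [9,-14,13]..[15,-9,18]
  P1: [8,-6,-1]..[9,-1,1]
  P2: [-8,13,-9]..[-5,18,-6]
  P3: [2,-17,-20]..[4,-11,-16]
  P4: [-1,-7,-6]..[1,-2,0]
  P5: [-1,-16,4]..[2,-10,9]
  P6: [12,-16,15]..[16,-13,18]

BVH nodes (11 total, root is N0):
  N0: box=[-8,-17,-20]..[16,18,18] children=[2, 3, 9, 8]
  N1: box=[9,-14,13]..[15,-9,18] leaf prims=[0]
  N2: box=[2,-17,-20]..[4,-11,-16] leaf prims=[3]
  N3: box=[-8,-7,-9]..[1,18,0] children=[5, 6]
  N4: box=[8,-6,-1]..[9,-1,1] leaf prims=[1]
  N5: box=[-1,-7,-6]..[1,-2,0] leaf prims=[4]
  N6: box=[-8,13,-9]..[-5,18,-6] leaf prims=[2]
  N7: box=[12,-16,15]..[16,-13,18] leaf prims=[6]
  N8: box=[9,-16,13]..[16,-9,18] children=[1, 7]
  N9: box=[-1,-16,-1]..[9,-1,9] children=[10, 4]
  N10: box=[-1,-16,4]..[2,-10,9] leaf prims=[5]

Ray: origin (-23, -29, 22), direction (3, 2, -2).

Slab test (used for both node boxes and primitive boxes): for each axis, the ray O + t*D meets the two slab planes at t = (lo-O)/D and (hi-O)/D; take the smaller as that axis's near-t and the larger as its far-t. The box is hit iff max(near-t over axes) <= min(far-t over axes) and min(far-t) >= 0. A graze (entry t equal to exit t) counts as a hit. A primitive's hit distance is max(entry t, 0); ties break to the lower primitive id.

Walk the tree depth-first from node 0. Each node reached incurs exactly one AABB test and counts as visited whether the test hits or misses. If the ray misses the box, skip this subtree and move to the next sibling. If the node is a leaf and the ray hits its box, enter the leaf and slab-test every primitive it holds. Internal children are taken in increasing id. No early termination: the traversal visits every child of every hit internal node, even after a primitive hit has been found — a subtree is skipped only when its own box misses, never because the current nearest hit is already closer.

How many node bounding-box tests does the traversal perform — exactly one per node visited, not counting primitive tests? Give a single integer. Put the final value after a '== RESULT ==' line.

Trace the traversal:
N0 x:[5,13] y:[6,47/2] z:[2,21] -> hit [6,13], descend [2, 3, 8, 9]
  N2 x:[25/3,9] y:[6,9] z:[19,21] -> miss, prune
  N3 x:[5,8] y:[11,47/2] z:[11,31/2] -> miss, prune
  N8 x:[32/3,13] y:[13/2,10] z:[2,9/2] -> miss, prune
  N9 x:[22/3,32/3] y:[13/2,14] z:[13/2,23/2] -> hit [22/3,32/3], descend [4, 10]
    N4 x:[31/3,32/3] y:[23/2,14] z:[21/2,23/2] -> miss, prune
    N10 x:[22/3,25/3] y:[13/2,19/2] z:[13/2,9] -> hit [22/3,25/3] leaf, test {P5@t=22/3}

order=[0, 2, 3, 8, 9, 4, 10]  |boxes|=7  |leaves|=1  hit=P5

== RESULT ==
7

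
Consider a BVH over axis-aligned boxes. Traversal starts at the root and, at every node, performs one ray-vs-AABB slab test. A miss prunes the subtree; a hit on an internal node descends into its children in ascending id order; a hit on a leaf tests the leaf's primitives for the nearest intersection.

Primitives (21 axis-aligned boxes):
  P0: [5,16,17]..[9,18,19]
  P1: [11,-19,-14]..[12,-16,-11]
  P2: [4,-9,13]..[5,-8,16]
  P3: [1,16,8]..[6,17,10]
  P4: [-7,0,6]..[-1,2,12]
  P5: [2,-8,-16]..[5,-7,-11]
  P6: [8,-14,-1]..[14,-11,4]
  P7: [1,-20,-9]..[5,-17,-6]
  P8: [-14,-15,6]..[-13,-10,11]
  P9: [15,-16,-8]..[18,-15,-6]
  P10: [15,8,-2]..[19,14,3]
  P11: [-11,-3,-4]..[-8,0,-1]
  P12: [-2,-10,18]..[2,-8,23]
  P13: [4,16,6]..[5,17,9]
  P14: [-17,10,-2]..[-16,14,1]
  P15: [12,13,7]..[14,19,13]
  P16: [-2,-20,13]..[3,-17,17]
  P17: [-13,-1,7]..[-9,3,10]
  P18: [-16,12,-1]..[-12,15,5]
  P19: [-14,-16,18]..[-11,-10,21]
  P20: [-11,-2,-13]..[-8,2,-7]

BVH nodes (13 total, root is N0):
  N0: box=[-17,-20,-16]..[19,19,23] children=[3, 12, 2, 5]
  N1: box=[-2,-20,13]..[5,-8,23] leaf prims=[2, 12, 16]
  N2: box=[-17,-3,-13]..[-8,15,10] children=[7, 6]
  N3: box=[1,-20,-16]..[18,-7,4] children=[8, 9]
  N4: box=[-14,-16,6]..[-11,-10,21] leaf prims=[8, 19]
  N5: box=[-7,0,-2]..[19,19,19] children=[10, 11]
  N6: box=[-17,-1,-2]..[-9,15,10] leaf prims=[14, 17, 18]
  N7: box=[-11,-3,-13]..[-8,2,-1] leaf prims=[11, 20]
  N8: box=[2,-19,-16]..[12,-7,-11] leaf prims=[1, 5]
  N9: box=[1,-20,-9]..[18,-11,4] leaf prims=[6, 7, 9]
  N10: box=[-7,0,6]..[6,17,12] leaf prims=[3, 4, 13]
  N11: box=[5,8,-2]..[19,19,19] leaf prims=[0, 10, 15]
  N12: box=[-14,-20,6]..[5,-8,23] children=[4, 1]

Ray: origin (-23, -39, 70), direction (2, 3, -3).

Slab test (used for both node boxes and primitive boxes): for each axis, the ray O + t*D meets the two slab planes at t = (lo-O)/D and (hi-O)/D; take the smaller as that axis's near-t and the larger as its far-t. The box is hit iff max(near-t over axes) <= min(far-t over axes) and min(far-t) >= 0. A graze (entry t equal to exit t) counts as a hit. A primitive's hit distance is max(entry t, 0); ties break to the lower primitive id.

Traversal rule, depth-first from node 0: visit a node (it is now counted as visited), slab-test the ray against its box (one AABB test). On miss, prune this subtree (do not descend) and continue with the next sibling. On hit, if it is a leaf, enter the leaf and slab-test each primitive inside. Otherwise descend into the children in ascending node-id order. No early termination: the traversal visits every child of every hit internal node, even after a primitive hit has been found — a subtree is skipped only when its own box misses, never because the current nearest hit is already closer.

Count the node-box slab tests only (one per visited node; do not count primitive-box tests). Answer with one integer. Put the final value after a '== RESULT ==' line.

Trace the traversal:
N0 x:[3,21] y:[19/3,58/3] z:[47/3,86/3] -> hit [47/3,58/3], descend [2, 3, 5, 12]
  N2 x:[3,15/2] y:[12,18] z:[20,83/3] -> miss, prune
  N3 x:[12,41/2] y:[19/3,32/3] z:[22,86/3] -> miss, prune
  N5 x:[8,21] y:[13,58/3] z:[17,24] -> hit [17,58/3], descend [10, 11]
    N10 x:[8,29/2] y:[13,56/3] z:[58/3,64/3] -> miss, prune
    N11 x:[14,21] y:[47/3,58/3] z:[17,24] -> hit [17,58/3] leaf, test {P0(miss), P10(miss), P15(miss)}
  N12 x:[9/2,14] y:[19/3,31/3] z:[47/3,64/3] -> miss, prune

Visited [0, 2, 3, 5, 10, 11, 12]. Tests: 7 box, 1 leaf. Nearest: miss.

== RESULT ==
7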